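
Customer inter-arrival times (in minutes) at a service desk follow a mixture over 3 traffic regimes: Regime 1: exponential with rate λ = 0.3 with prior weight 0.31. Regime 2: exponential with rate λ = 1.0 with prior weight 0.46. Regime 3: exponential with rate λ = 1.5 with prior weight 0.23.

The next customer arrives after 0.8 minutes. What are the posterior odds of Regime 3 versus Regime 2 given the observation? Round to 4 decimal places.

0.5027

Only the two components matter; the odds are (π_i f_i(x)) / (π_j f_j(x)).
Exponential densities:
  f_1 = 0.235988
  f_2 = 0.449329
  f_3 = 0.451791
Odds = (0.23/0.46) × (0.451791/0.449329) = 0.5 × 1.00548 ≈ 0.5027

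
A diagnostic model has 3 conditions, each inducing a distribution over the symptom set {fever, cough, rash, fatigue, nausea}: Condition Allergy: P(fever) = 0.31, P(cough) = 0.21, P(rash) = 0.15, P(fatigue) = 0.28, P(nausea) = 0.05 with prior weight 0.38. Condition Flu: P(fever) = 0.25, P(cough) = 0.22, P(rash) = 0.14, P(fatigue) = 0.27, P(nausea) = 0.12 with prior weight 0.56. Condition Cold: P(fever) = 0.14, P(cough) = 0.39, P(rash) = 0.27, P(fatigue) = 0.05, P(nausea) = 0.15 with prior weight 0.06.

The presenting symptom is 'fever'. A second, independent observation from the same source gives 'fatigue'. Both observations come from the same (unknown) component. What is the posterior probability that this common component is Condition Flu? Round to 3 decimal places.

0.531

The responsibility of component k is P(Z=k) f_k(x) divided by Σ_j P(Z=j) f_j(x).
Since both observations come from the same component, the likelihood for component k is f_k(x₁)·f_k(x₂).
  L_Allergy = [P(fever | comp) = 0.31] × [0.28] = 0.0868
  L_Flu = [P(fever | comp) = 0.25] × [0.27] = 0.0675
  L_Cold = [P(fever | comp) = 0.14] × [0.05] = 0.007
Weight by the priors:
  P(Z=Allergy)·L_Allergy = 0.38 × 0.0868 = 0.032984
  P(Z=Flu)·L_Flu = 0.56 × 0.0675 = 0.0378
  P(Z=Cold)·L_Cold = 0.06 × 0.007 = 0.00042
Evidence: 0.032984 + 0.0378 + 0.00042 = 0.071204
Responsibility of Condition Flu: 0.0378 / 0.071204 ≈ 0.531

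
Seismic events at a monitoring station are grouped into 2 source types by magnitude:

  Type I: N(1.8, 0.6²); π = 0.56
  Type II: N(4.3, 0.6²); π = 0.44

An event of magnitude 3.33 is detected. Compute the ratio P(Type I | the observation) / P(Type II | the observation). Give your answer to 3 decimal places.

Since P(k|x) ∝ π_k f_k(x), the posterior odds are π_i f_i(x) / (π_j f_j(x)).
Evaluate each component's likelihood at the observed value:
  f_I = (1/(0.6·√(2π)))·exp(−(3.33−1.8)²/(2·0.6²)) = 0.664904·exp(-3.25125) = 0.0257489
  f_II = (1/(0.6·√(2π)))·exp(−(3.33−4.3)²/(2·0.6²)) = 0.664904·exp(-1.30681) = 0.179978
Odds = (0.56/0.44) × (0.0257489/0.179978) = 1.27273 × 0.143067 ≈ 0.182

0.182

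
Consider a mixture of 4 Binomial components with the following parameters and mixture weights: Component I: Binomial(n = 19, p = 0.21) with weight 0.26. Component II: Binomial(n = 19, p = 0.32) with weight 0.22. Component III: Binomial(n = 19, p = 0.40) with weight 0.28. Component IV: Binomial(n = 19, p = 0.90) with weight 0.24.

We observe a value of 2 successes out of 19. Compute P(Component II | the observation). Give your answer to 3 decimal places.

Posterior ∝ prior × likelihood, so P(k | x) ∝ P(Z=k) f_k(x); normalise over all components.
Component likelihoods at x = 2 successes out of 19:
  f_I = 0.137118
  f_II = 0.0248856
  f_III = 0.00463113
  f_IV = 1.3851e-15
Weight by the priors:
  P(Z=I)·f_I = 0.26 × 0.137118 = 0.0356507
  P(Z=II)·f_II = 0.22 × 0.0248856 = 0.00547483
  P(Z=III)·f_III = 0.28 × 0.00463113 = 0.00129672
  P(Z=IV)·f_IV = 0.24 × 1.3851e-15 = 3.32424e-16
Normaliser: 0.0356507 + 0.00547483 + 0.00129672 + 3.32424e-16 = 0.0424223
Responsibility of Component II: 0.00547483 / 0.0424223 ≈ 0.129

0.129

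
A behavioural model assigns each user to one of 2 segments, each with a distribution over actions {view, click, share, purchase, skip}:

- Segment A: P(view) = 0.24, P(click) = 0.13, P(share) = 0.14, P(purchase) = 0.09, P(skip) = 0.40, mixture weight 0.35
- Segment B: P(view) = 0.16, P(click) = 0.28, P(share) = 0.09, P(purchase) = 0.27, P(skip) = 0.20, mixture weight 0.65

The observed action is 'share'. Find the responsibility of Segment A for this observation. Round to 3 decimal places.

P(component k | x) = P(Z=k)·f_k(x) / marginal(x), where marginal(x) = Σ_j P(Z=j)·f_j(x).
Categorical probabilities:
  f_A = 0.14
  f_B = 0.09
Multiply by the mixture weights:
  P(Z=A)·f_A = 0.35 × 0.14 = 0.049
  P(Z=B)·f_B = 0.65 × 0.09 = 0.0585
Evidence: 0.049 + 0.0585 = 0.1075
P(Segment A | data) = 0.049 / 0.1075 ≈ 0.456

0.456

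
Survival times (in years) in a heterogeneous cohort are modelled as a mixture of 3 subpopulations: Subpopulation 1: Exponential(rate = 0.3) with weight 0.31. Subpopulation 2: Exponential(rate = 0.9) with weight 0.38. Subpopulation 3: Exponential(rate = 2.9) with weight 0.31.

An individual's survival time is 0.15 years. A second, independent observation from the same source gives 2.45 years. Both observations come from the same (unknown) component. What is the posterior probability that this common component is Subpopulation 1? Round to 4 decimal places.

0.2918

Posterior ∝ prior × likelihood, so P(k | x) ∝ π_k f_k(x); normalise over all components.
Since both observations come from the same component, the likelihood for component k is f_k(x₁)·f_k(x₂).
  L_1 = [0.3·e^(−0.3·0.15) = 0.3·e^(−0.0450) = 0.286799] × [0.143852] = 0.0412565
  L_2 = [0.9·e^(−0.9·0.15) = 0.9·e^(−0.1350) = 0.786344] × [0.0992255] = 0.0780254
  L_3 = [2.9·e^(−2.9·0.15) = 2.9·e^(−0.4350) = 1.87707] × [0.00238087] = 0.00446905
Unnormalised posteriors:
  π_1·L_1 = 0.31 × 0.0412565 = 0.0127895
  π_2·L_2 = 0.38 × 0.0780254 = 0.0296496
  π_3·L_3 = 0.31 × 0.00446905 = 0.00138541
Sum: 0.0127895 + 0.0296496 + 0.00138541 = 0.0438246
Responsibility of Subpopulation 1: 0.0127895 / 0.0438246 ≈ 0.2918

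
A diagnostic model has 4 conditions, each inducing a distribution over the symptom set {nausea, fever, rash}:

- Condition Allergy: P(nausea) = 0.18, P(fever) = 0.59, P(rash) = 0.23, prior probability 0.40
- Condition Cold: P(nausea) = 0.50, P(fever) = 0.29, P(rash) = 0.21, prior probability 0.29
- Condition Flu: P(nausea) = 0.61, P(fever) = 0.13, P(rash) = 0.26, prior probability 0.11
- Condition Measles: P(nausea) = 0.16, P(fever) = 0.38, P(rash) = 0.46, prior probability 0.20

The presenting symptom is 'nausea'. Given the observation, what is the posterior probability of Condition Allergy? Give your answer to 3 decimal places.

0.228

Apply Bayes' rule: the posterior for each component is proportional to its prior times its likelihood at x.
Component likelihoods at x = 'nausea':
  p_Allergy = P(nausea | comp) = 0.18
  p_Cold = P(nausea | comp) = 0.50
  p_Flu = P(nausea | comp) = 0.61
  p_Measles = P(nausea | comp) = 0.16
Unnormalised posteriors:
  w_Allergy·p_Allergy = 0.40 × 0.18 = 0.072
  w_Cold·p_Cold = 0.29 × 0.5 = 0.145
  w_Flu·p_Flu = 0.11 × 0.61 = 0.0671
  w_Measles·p_Measles = 0.20 × 0.16 = 0.032
Marginal: 0.072 + 0.145 + 0.0671 + 0.032 = 0.3161
So the posterior for Condition Allergy is 0.072 / 0.3161 ≈ 0.228.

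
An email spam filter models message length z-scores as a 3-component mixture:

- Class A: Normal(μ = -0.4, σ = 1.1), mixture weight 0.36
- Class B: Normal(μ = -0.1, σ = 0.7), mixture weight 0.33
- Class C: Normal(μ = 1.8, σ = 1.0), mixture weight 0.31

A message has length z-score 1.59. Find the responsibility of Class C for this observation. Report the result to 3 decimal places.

The responsibility of component k is π_k f_k(x) divided by Σ_j π_j f_j(x).
Component likelihoods at x = 1.59:
  L_A = 0.070605
  L_B = 0.0309107
  L_C = 0.390242
Weight by the priors:
  π_A·L_A = 0.36 × 0.070605 = 0.0254178
  π_B·L_B = 0.33 × 0.0309107 = 0.0102005
  π_C·L_C = 0.31 × 0.390242 = 0.120975
Normaliser: 0.0254178 + 0.0102005 + 0.120975 = 0.156593
So the posterior for Class C is 0.120975 / 0.156593 ≈ 0.773.

0.773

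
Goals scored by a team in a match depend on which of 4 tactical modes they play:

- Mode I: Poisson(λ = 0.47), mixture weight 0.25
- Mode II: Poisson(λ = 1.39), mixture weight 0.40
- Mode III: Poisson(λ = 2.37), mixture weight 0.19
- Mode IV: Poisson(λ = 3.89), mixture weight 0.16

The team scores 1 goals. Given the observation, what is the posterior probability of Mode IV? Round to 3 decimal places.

Apply Bayes' rule: the posterior for each component is proportional to its prior times its likelihood at x.
Component likelihoods at x = 1 goals:
  f_I = e^(−0.47)·0.47^1/1! = 0.293751
  f_II = e^(−1.39)·1.39^1/1! = 0.346215
  f_III = e^(−2.37)·2.37^1/1! = 0.221549
  f_IV = e^(−3.89)·3.89^1/1! = 0.0795324
Unnormalised posteriors:
  π_I·f_I = 0.25 × 0.293751 = 0.0734378
  π_II·f_II = 0.40 × 0.346215 = 0.138486
  π_III·f_III = 0.19 × 0.221549 = 0.0420944
  π_IV·f_IV = 0.16 × 0.0795324 = 0.0127252
Normaliser: 0.0734378 + 0.138486 + 0.0420944 + 0.0127252 = 0.266743
P(Mode IV | 1 goals) = 0.0127252 / 0.266743 ≈ 0.048

0.048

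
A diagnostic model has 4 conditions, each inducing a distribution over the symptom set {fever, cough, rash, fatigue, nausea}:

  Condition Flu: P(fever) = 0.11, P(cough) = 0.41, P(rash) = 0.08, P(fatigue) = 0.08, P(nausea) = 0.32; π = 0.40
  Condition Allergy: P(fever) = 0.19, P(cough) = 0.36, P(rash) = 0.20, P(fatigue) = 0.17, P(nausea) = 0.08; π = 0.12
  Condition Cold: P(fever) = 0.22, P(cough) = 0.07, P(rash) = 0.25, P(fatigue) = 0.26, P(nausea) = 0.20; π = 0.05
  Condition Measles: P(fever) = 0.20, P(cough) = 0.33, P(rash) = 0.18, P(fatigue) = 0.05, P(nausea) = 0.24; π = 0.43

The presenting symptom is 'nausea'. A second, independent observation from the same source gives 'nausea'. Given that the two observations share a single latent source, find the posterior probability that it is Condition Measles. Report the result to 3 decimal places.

0.362

By Bayes' theorem, P(k | x) = P(Z=k) f_k(x) / Σ_j P(Z=j) f_j(x).
Since both observations come from the same component, the likelihood for component k is f_k(x₁)·f_k(x₂).
  p_Flu = [P(nausea | comp) = 0.32] × [0.32] = 0.1024
  p_Allergy = [P(nausea | comp) = 0.08] × [0.08] = 0.0064
  p_Cold = [P(nausea | comp) = 0.20] × [0.2] = 0.04
  p_Measles = [P(nausea | comp) = 0.24] × [0.24] = 0.0576
Multiply by the mixture weights:
  P(Z=Flu)·p_Flu = 0.40 × 0.1024 = 0.04096
  P(Z=Allergy)·p_Allergy = 0.12 × 0.0064 = 0.000768
  P(Z=Cold)·p_Cold = 0.05 × 0.04 = 0.002
  P(Z=Measles)·p_Measles = 0.43 × 0.0576 = 0.024768
Marginal: 0.04096 + 0.000768 + 0.002 + 0.024768 = 0.068496
Responsibility of Condition Measles: 0.024768 / 0.068496 ≈ 0.362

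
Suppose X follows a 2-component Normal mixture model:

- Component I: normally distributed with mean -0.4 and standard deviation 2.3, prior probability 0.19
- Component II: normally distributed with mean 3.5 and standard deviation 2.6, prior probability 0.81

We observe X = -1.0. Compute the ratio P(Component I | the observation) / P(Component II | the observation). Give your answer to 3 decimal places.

1.146

Only the two components matter; the odds are (π_i f_i(x)) / (π_j f_j(x)).
Component likelihoods at x = -1.0:
  L_I = 0.16765
  L_II = 0.034313
Odds = (0.19/0.81) × (0.16765/0.034313) = 0.234568 × 4.88592 ≈ 1.146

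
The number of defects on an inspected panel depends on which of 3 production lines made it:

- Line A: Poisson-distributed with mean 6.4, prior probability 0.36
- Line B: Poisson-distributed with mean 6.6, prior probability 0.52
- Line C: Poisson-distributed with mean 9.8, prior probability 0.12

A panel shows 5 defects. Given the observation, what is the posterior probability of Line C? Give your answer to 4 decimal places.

0.0379

Posterior ∝ prior × likelihood, so P(k | x) ∝ π_k f_k(x); normalise over all components.
Component likelihoods at x = 5 defects:
  L_A = 0.148674
  L_B = 0.141969
  L_C = 0.0417699
Weight by the priors:
  π_A·L_A = 0.36 × 0.148674 = 0.0535225
  π_B·L_B = 0.52 × 0.141969 = 0.0738241
  π_C·L_C = 0.12 × 0.0417699 = 0.00501239
Evidence: 0.0535225 + 0.0738241 + 0.00501239 = 0.132359
Responsibility of Line C: 0.00501239 / 0.132359 ≈ 0.0379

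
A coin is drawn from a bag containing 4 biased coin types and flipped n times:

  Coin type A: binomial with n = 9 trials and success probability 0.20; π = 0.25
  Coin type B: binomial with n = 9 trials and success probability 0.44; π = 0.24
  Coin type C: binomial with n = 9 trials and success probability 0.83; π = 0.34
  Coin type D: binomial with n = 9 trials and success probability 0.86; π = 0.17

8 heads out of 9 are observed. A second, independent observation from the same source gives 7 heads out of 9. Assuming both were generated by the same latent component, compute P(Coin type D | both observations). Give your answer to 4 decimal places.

0.3219

Apply Bayes' rule: the posterior for each component is proportional to its prior times its likelihood at x.
Since both observations come from the same component, the likelihood for component k is f_k(x₁)·f_k(x₂).
  p_A = [C(9,8)·0.20^8·0.80^1 = 9·2.56e-06·0.8 = 1.8432e-05] × [0.000294912] = 5.43582e-09
  p_B = [C(9,8)·0.44^8·0.56^1 = 9·0.00140482·0.56 = 0.0070803] × [0.0360452] = 0.000255211
  p_C = [C(9,8)·0.83^8·0.17^1 = 9·0.225229·0.17 = 0.344601] × [0.282323] = 0.0972889
  p_D = [C(9,8)·0.86^8·0.14^1 = 9·0.299218·0.14 = 0.377015] × [0.245498] = 0.0925563
Prior × likelihood for each component:
  π_A·p_A = 0.25 × 5.43582e-09 = 1.35895e-09
  π_B·p_B = 0.24 × 0.000255211 = 6.12506e-05
  π_C·p_C = 0.34 × 0.0972889 = 0.0330782
  π_D·p_D = 0.17 × 0.0925563 = 0.0157346
Marginal: 1.35895e-09 + 6.12506e-05 + 0.0330782 + 0.0157346 = 0.048874
P(Coin type D | x) = 0.0157346 / 0.048874 ≈ 0.3219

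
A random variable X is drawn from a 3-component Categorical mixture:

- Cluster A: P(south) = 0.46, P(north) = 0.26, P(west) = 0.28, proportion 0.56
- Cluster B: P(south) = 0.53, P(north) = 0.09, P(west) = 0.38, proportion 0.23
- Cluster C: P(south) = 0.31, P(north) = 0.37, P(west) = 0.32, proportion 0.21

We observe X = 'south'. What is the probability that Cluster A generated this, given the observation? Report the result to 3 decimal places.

0.579

Apply Bayes' rule: the posterior for each component is proportional to its prior times its likelihood at x.
Component likelihoods at x = 'south':
  L_A = 0.46
  L_B = 0.53
  L_C = 0.31
Unnormalised posteriors:
  π_A·L_A = 0.56 × 0.46 = 0.2576
  π_B·L_B = 0.23 × 0.53 = 0.1219
  π_C·L_C = 0.21 × 0.31 = 0.0651
Sum: 0.2576 + 0.1219 + 0.0651 = 0.4446
P(Cluster A | the observation) = 0.2576 / 0.4446 ≈ 0.579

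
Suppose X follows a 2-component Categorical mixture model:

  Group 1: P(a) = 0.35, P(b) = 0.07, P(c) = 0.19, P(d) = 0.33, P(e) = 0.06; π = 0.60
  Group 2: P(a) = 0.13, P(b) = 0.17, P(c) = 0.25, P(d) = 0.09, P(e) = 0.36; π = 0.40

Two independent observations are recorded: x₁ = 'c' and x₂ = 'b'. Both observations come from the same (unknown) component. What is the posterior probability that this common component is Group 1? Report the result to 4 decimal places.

0.3195

By Bayes' theorem, P(k | x) = w_k f_k(x) / Σ_j w_j f_j(x).
Since both observations come from the same component, the likelihood for component k is f_k(x₁)·f_k(x₂).
  f_1 = [P(c | comp) = 0.19] × [0.07] = 0.0133
  f_2 = [P(c | comp) = 0.25] × [0.17] = 0.0425
Weight by the priors:
  w_1·f_1 = 0.60 × 0.0133 = 0.00798
  w_2·f_2 = 0.40 × 0.0425 = 0.017
Evidence: 0.00798 + 0.017 = 0.02498
So the posterior for Group 1 is 0.00798 / 0.02498 ≈ 0.3195.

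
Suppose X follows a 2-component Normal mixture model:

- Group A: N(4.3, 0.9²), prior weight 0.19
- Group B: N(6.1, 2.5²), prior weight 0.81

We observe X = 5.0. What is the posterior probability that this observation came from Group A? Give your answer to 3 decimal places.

0.347

P(component k | x) = π_k·f_k(x) / marginal(x), where marginal(x) = Σ_j π_j·f_j(x).
Normal densities:
  L_A = 0.327572
  L_B = 0.144854
Weight by the priors:
  π_A·L_A = 0.19 × 0.327572 = 0.0622387
  π_B·L_B = 0.81 × 0.144854 = 0.117332
Normaliser: 0.0622387 + 0.117332 = 0.17957
Responsibility of Group A: 0.0622387 / 0.17957 ≈ 0.347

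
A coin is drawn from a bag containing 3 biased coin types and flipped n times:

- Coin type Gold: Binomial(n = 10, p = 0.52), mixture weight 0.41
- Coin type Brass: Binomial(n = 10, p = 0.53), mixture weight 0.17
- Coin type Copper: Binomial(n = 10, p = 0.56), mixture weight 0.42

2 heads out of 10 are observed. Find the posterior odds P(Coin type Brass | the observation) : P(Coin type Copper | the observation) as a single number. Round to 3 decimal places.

0.615

Only the two components matter; the odds are (π_i f_i(x)) / (π_j f_j(x)).
Evaluate each component's likelihood at the observed value:
  p_Gold = C(10,2)·0.52^2·0.48^8 = 45·0.2704·0.00281793 = 0.0342885
  p_Brass = C(10,2)·0.53^2·0.47^8 = 45·0.2809·0.00238113 = 0.0300987
  p_Copper = C(10,2)·0.56^2·0.44^8 = 45·0.3136·0.00140482 = 0.0198249
Odds = (0.17/0.42) × (0.0300987/0.0198249) = 0.404762 × 1.51823 ≈ 0.615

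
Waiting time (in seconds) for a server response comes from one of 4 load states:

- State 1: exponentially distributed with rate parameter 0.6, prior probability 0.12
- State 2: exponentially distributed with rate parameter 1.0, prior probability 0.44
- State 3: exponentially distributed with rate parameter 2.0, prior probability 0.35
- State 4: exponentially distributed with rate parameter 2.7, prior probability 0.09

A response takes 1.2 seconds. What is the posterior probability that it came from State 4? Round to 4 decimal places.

The responsibility of component k is π_k f_k(x) divided by Σ_j π_j f_j(x).
Evaluate each component's likelihood at the observed value:
  f_1 = 0.6·e^(−0.6·1.2) = 0.6·e^(−0.7200) = 0.292051
  f_2 = 1.0·e^(−1.0·1.2) = 1.0·e^(−1.2000) = 0.301194
  f_3 = 2.0·e^(−2.0·1.2) = 2.0·e^(−2.4000) = 0.181436
  f_4 = 2.7·e^(−2.7·1.2) = 2.7·e^(−3.2400) = 0.105743
Weight by the priors:
  π_1·f_1 = 0.12 × 0.292051 = 0.0350462
  π_2·f_2 = 0.44 × 0.301194 = 0.132525
  π_3·f_3 = 0.35 × 0.181436 = 0.0635026
  π_4·f_4 = 0.09 × 0.105743 = 0.00951683
Denominator: 0.0350462 + 0.132525 + 0.0635026 + 0.00951683 = 0.240591
P(State 4 | x) = 0.00951683 / 0.240591 ≈ 0.0396

0.0396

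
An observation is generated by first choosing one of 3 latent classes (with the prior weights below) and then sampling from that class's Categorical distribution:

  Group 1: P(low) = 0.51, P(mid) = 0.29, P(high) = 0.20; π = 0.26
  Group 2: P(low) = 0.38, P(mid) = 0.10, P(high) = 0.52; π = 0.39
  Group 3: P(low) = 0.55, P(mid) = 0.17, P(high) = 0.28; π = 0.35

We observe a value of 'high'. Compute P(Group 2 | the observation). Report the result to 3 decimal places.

0.575

P(component k | x) = w_k·f_k(x) / marginal(x), where marginal(x) = Σ_j w_j·f_j(x).
Categorical probabilities:
  p_1 = P(high | comp) = 0.20
  p_2 = P(high | comp) = 0.52
  p_3 = P(high | comp) = 0.28
Multiply by the mixture weights:
  w_1·p_1 = 0.26 × 0.2 = 0.052
  w_2·p_2 = 0.39 × 0.52 = 0.2028
  w_3·p_3 = 0.35 × 0.28 = 0.098
Marginal: 0.052 + 0.2028 + 0.098 = 0.3528
P(Group 2 | x) ≈ 0.575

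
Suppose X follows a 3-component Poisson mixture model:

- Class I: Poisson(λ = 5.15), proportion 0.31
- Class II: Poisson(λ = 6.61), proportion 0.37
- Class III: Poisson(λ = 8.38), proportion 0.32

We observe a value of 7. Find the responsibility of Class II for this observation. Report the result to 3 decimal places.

0.416

By Bayes' theorem, P(k | x) = w_k f_k(x) / Σ_j w_j f_j(x).
Component likelihoods at x = 7:
  p_I = 0.110561
  p_II = 0.147331
  p_III = 0.132096
Unnormalised posteriors:
  w_I·p_I = 0.31 × 0.110561 = 0.034274
  w_II·p_II = 0.37 × 0.147331 = 0.0545123
  w_III·p_III = 0.32 × 0.132096 = 0.0422707
Normaliser: 0.034274 + 0.0545123 + 0.0422707 = 0.131057
So the posterior for Class II is 0.0545123 / 0.131057 ≈ 0.416.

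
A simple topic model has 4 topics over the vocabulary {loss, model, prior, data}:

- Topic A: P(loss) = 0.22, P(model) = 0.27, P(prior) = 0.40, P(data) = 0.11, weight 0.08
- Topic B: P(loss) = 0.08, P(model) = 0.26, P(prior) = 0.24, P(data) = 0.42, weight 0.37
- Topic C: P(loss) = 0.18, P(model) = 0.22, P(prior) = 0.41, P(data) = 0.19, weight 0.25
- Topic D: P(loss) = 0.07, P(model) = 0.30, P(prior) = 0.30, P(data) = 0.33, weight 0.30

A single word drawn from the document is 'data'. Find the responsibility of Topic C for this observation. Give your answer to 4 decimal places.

0.1529

Posterior ∝ prior × likelihood, so P(k | x) ∝ w_k f_k(x); normalise over all components.
Evaluate each component's likelihood at the observed value:
  f_A = P(data | comp) = 0.11
  f_B = P(data | comp) = 0.42
  f_C = P(data | comp) = 0.19
  f_D = P(data | comp) = 0.33
Unnormalised posteriors:
  w_A·f_A = 0.08 × 0.11 = 0.0088
  w_B·f_B = 0.37 × 0.42 = 0.1554
  w_C·f_C = 0.25 × 0.19 = 0.0475
  w_D·f_D = 0.30 × 0.33 = 0.099
Evidence: 0.0088 + 0.1554 + 0.0475 + 0.099 = 0.3107
Responsibility of Topic C: 0.0475 / 0.3107 ≈ 0.1529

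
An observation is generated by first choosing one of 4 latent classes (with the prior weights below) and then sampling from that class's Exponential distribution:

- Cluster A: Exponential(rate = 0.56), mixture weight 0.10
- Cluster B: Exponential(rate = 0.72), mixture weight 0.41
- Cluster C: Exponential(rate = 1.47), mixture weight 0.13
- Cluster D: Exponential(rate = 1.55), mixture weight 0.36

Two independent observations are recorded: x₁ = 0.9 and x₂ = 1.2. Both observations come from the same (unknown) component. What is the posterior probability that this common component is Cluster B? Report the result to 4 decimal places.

P(component k | x) = π_k·f_k(x) / marginal(x), where marginal(x) = Σ_j π_j·f_j(x).
Since both observations come from the same component, the likelihood for component k is f_k(x₁)·f_k(x₂).
  f_A = [0.56·e^(−0.56·0.9) = 0.56·e^(−0.5040) = 0.338301] × [0.285984] = 0.0967488
  f_B = [0.72·e^(−0.72·0.9) = 0.72·e^(−0.6480) = 0.376625] × [0.30346] = 0.114291
  f_C = [1.47·e^(−1.47·0.9) = 1.47·e^(−1.3230) = 0.391513] × [0.251896] = 0.0986206
  f_D = [1.55·e^(−1.55·0.9) = 1.55·e^(−1.3950) = 0.384141] × [0.241293] = 0.0926904
Weight by the priors:
  π_A·f_A = 0.10 × 0.0967488 = 0.00967488
  π_B·f_B = 0.41 × 0.114291 = 0.0468593
  π_C·f_C = 0.13 × 0.0986206 = 0.0128207
  π_D·f_D = 0.36 × 0.0926904 = 0.0333686
Normaliser: 0.00967488 + 0.0468593 + 0.0128207 + 0.0333686 = 0.102723
So the posterior for Cluster B is 0.0468593 / 0.102723 ≈ 0.4562.

0.4562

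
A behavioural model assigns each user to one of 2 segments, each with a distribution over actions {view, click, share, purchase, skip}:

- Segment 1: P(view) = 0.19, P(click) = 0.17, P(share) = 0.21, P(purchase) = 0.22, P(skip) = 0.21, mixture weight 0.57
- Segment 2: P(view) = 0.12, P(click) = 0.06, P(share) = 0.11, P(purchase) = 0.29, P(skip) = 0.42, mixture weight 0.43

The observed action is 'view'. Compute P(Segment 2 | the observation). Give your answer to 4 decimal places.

By Bayes' theorem, P(k | x) = π_k f_k(x) / Σ_j π_j f_j(x).
Categorical probabilities:
  L_1 = P(view | comp) = 0.19
  L_2 = P(view | comp) = 0.12
Prior × likelihood for each component:
  π_1·L_1 = 0.57 × 0.19 = 0.1083
  π_2·L_2 = 0.43 × 0.12 = 0.0516
Evidence: 0.1083 + 0.0516 = 0.1599
P(Segment 2 | the observation) ≈ 0.3227

0.3227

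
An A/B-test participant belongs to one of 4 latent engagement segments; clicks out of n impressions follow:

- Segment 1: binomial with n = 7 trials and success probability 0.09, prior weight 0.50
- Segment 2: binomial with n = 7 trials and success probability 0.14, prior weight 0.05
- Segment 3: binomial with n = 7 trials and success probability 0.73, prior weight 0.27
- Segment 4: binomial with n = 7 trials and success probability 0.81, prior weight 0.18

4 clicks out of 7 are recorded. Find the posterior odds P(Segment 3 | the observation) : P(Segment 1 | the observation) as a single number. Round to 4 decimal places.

61.0495

The posterior odds equal the prior odds times the likelihood ratio: (π_i/π_j)·(f_i(x)/f_j(x)).
Binomial probabilities:
  p_1 = C(7,4)·0.09^4·0.91^3 = 35·6.561e-05·0.753571 = 0.00173046
  p_2 = C(7,4)·0.14^4·0.86^3 = 35·0.00038416·0.636056 = 0.00855215
  p_3 = C(7,4)·0.73^4·0.27^3 = 35·0.283982·0.019683 = 0.195637
  p_4 = C(7,4)·0.81^4·0.19^3 = 35·0.430467·0.006859 = 0.10334
Odds = (0.27/0.50) × (0.195637/0.00173046) = 0.54 × 113.055 ≈ 61.0495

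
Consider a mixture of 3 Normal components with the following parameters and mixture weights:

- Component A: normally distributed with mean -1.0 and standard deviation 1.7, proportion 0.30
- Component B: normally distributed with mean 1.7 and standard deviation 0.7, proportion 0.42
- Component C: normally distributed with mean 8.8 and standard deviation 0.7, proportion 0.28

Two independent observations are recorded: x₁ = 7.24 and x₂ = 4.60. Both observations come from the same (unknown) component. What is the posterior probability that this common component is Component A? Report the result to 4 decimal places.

0.8327

By Bayes' theorem, P(k | x) = P(Z=k) f_k(x) / Σ_j P(Z=j) f_j(x).
Since both observations come from the same component, the likelihood for component k is f_k(x₁)·f_k(x₂).
  p_A = [(1/(1.7·√(2π)))·exp(−(7.24−-1.0)²/(2·1.7²)) = 0.234672·exp(-11.74699) = 1.85698e-06] × [0.00103312] = 1.91849e-09
  p_B = [(1/(0.7·√(2π)))·exp(−(7.24−1.7)²/(2·0.7²)) = 0.569918·exp(-31.31796) = 1.42756e-14] × [0.00010687] = 1.52564e-18
  p_C = [(1/(0.7·√(2π)))·exp(−(7.24−8.8)²/(2·0.7²)) = 0.569918·exp(-2.48327) = 0.0475711] × [8.67983e-09] = 4.1291e-10
Unnormalised posteriors:
  P(Z=A)·p_A = 0.30 × 1.91849e-09 = 5.75546e-10
  P(Z=B)·p_B = 0.42 × 1.52564e-18 = 6.40768e-19
  P(Z=C)·p_C = 0.28 × 4.1291e-10 = 1.15615e-10
Marginal: 5.75546e-10 + 6.40768e-19 + 1.15615e-10 = 6.91161e-10
P(Component A | data) ≈ 0.8327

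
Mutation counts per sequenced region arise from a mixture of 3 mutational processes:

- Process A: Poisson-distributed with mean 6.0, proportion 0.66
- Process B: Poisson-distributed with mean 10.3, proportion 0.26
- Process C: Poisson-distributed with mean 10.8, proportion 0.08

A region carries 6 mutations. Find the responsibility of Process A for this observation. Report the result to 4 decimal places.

0.8542

By Bayes' theorem, P(k | x) = P(Z=k) f_k(x) / Σ_j P(Z=j) f_j(x).
Poisson probabilities:
  p_A = e^(−6.0)·6.0^6/6! = 0.160623
  p_B = e^(−10.3)·10.3^6/6! = 0.0557773
  p_C = e^(−10.8)·10.8^6/6! = 0.0449603
Prior × likelihood for each component:
  P(Z=A)·p_A = 0.66 × 0.160623 = 0.106011
  P(Z=B)·p_B = 0.26 × 0.0557773 = 0.0145021
  P(Z=C)·p_C = 0.08 × 0.0449603 = 0.00359683
Sum: 0.106011 + 0.0145021 + 0.00359683 = 0.12411
So the posterior for Process A is 0.106011 / 0.12411 ≈ 0.8542.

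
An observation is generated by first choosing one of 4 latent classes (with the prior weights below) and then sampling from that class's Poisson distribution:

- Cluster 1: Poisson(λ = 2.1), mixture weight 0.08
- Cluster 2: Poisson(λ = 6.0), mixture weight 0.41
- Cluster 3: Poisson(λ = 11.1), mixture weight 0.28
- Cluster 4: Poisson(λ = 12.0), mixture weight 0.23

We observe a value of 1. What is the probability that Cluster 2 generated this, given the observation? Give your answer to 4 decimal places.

0.2281

P(component k | x) = π_k·f_k(x) / marginal(x), where marginal(x) = Σ_j π_j·f_j(x).
Evaluate each component's likelihood at the observed value:
  p_1 = e^(−2.1)·2.1^1/1! = 0.257158
  p_2 = e^(−6.0)·6.0^1/1! = 0.0148725
  p_3 = e^(−11.1)·11.1^1/1! = 0.000167747
  p_4 = e^(−12.0)·12.0^1/1! = 7.37305e-05
Multiply by the mixture weights:
  π_1·p_1 = 0.08 × 0.257158 = 0.0205727
  π_2·p_2 = 0.41 × 0.0148725 = 0.00609773
  π_3·p_3 = 0.28 × 0.000167747 = 4.69691e-05
  π_4·p_4 = 0.23 × 7.37305e-05 = 1.6958e-05
Evidence: 0.0205727 + 0.00609773 + 4.69691e-05 + 1.6958e-05 = 0.0267343
P(Cluster 2 | the observation) ≈ 0.2281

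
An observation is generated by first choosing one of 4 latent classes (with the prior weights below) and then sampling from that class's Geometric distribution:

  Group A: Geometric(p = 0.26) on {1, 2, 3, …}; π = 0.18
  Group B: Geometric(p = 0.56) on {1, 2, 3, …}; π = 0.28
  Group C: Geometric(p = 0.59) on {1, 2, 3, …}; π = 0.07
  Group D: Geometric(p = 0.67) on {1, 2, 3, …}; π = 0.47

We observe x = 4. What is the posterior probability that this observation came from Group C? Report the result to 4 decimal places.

0.0612

Posterior ∝ prior × likelihood, so P(k | x) ∝ P(Z=k) f_k(x); normalise over all components.
Geometric probabilities:
  f_A = 0.26·(1−0.26)^3 = 0.26·0.405224 = 0.105358
  f_B = 0.56·(1−0.56)^3 = 0.56·0.085184 = 0.047703
  f_C = 0.59·(1−0.59)^3 = 0.59·0.068921 = 0.0406634
  f_D = 0.67·(1−0.67)^3 = 0.67·0.035937 = 0.0240778
Multiply by the mixture weights:
  P(Z=A)·f_A = 0.18 × 0.105358 = 0.0189645
  P(Z=B)·f_B = 0.28 × 0.047703 = 0.0133569
  P(Z=C)·f_C = 0.07 × 0.0406634 = 0.00284644
  P(Z=D)·f_D = 0.47 × 0.0240778 = 0.0113166
Sum: 0.0189645 + 0.0133569 + 0.00284644 + 0.0113166 = 0.0464843
So the posterior for Group C is 0.00284644 / 0.0464843 ≈ 0.0612.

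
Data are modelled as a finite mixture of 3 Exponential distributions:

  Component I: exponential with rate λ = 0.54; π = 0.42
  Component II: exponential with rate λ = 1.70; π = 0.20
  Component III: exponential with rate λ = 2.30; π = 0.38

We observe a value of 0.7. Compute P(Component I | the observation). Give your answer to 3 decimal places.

0.358

By Bayes' theorem, P(k | x) = w_k f_k(x) / Σ_j w_j f_j(x).
Component likelihoods at x = 0.7:
  L_I = 0.54·e^(−0.54·0.7) = 0.54·e^(−0.3780) = 0.370024
  L_II = 1.70·e^(−1.70·0.7) = 1.70·e^(−1.1900) = 0.517176
  L_III = 2.30·e^(−2.30·0.7) = 2.30·e^(−1.6100) = 0.459742
Prior × likelihood for each component:
  w_I·L_I = 0.42 × 0.370024 = 0.15541
  w_II·L_II = 0.20 × 0.517176 = 0.103435
  w_III·L_III = 0.38 × 0.459742 = 0.174702
Evidence: 0.15541 + 0.103435 + 0.174702 = 0.433547
So the posterior for Component I is 0.15541 / 0.433547 ≈ 0.358.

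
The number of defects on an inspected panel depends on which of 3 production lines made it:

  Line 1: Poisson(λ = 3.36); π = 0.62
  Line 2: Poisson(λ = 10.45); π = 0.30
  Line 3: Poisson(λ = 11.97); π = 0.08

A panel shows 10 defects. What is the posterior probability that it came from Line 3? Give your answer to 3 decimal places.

By Bayes' theorem, P(k | x) = P(Z=k) f_k(x) / Σ_j P(Z=j) f_j(x).
Poisson probabilities:
  L_1 = 0.0017555
  L_2 = 0.123886
  L_3 = 0.105359
Multiply by the mixture weights:
  P(Z=1)·L_1 = 0.62 × 0.0017555 = 0.00108841
  P(Z=2)·L_2 = 0.30 × 0.123886 = 0.0371658
  P(Z=3)·L_3 = 0.08 × 0.105359 = 0.00842876
Normaliser: 0.00108841 + 0.0371658 + 0.00842876 = 0.046683
P(Line 3 | x) ≈ 0.181

0.181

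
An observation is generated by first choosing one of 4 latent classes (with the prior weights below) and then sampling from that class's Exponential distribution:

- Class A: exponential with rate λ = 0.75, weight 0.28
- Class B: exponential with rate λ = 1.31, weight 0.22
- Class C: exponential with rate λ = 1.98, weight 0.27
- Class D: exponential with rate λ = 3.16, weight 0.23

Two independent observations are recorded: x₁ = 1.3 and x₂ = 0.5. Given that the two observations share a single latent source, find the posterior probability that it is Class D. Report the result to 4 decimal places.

P(component k | x) = π_k·f_k(x) / marginal(x), where marginal(x) = Σ_j π_j·f_j(x).
Since both observations come from the same component, the likelihood for component k is f_k(x₁)·f_k(x₂).
  p_A = [0.75·e^(−0.75·1.3) = 0.75·e^(−0.9750) = 0.282894] × [0.515467] = 0.145823
  p_B = [1.31·e^(−1.31·1.3) = 1.31·e^(−1.7030) = 0.238599] × [0.680469] = 0.162359
  p_C = [1.98·e^(−1.98·1.3) = 1.98·e^(−2.5740) = 0.150935] × [0.735722] = 0.111046
  p_D = [3.16·e^(−3.16·1.3) = 3.16·e^(−4.1080) = 0.0519524] × [0.650881] = 0.0338148
Prior × likelihood for each component:
  π_A·p_A = 0.28 × 0.145823 = 0.0408303
  π_B·p_B = 0.22 × 0.162359 = 0.035719
  π_C·p_C = 0.27 × 0.111046 = 0.0299826
  π_D·p_D = 0.23 × 0.0338148 = 0.00777741
Normaliser: 0.0408303 + 0.035719 + 0.0299826 + 0.00777741 = 0.114309
P(Class D | x) = 0.00777741 / 0.114309 ≈ 0.0680

0.0680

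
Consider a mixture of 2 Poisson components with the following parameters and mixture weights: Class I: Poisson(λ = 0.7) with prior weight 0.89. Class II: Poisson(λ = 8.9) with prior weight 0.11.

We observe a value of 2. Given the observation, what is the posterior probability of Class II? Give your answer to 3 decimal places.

P(component k | x) = π_k·f_k(x) / marginal(x), where marginal(x) = Σ_j π_j·f_j(x).
Evaluate each component's likelihood at the observed value:
  f_I = e^(−0.7)·0.7^2/2! = 0.121663
  f_II = e^(−8.9)·8.9^2/2! = 0.00540168
Prior × likelihood for each component:
  π_I·f_I = 0.89 × 0.121663 = 0.10828
  π_II·f_II = 0.11 × 0.00540168 = 0.000594185
Sum: 0.10828 + 0.000594185 = 0.108875
Responsibility of Class II: 0.000594185 / 0.108875 ≈ 0.005

0.005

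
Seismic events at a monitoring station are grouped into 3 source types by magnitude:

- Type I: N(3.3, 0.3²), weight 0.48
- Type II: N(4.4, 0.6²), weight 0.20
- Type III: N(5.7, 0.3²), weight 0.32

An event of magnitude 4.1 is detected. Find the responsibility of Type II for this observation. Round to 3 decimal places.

P(component k | x) = π_k·f_k(x) / marginal(x), where marginal(x) = Σ_j π_j·f_j(x).
Normal densities:
  L_I = 0.0379866
  L_II = 0.586776
  L_III = 8.85434e-07
Weight by the priors:
  π_I·L_I = 0.48 × 0.0379866 = 0.0182336
  π_II·L_II = 0.20 × 0.586776 = 0.117355
  π_III·L_III = 0.32 × 8.85434e-07 = 2.83339e-07
Normaliser: 0.0182336 + 0.117355 + 2.83339e-07 = 0.135589
P(Type II | x) ≈ 0.866

0.866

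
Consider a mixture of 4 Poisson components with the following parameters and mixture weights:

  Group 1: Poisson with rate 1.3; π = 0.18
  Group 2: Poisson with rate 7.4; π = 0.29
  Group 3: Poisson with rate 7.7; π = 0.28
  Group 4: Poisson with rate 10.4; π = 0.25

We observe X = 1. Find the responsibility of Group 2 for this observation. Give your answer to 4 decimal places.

By Bayes' theorem, P(k | x) = π_k f_k(x) / Σ_j π_j f_j(x).
Poisson probabilities:
  p_1 = e^(−1.3)·1.3^1/1! = 0.354291
  p_2 = e^(−7.4)·7.4^1/1! = 0.00452327
  p_3 = e^(−7.7)·7.7^1/1! = 0.00348677
  p_4 = e^(−10.4)·10.4^1/1! = 0.000316498
Prior × likelihood for each component:
  π_1·p_1 = 0.18 × 0.354291 = 0.0637724
  π_2·p_2 = 0.29 × 0.00452327 = 0.00131175
  π_3·p_3 = 0.28 × 0.00348677 = 0.000976295
  π_4·p_4 = 0.25 × 0.000316498 = 7.91245e-05
Normaliser: 0.0637724 + 0.00131175 + 0.000976295 + 7.91245e-05 = 0.0661396
So the posterior for Group 2 is 0.00131175 / 0.0661396 ≈ 0.0198.

0.0198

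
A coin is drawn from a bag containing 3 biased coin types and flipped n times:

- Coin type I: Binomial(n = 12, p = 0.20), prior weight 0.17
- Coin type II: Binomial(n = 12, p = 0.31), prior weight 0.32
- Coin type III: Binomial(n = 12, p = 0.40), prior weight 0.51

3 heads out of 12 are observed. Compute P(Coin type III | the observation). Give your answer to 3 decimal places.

P(component k | x) = P(Z=k)·f_k(x) / marginal(x), where marginal(x) = Σ_j P(Z=j)·f_j(x).
Evaluate each component's likelihood at the observed value:
  L_I = 0.236223
  L_II = 0.232354
  L_III = 0.141894
Prior × likelihood for each component:
  P(Z=I)·L_I = 0.17 × 0.236223 = 0.0401579
  P(Z=II)·L_II = 0.32 × 0.232354 = 0.0743532
  P(Z=III)·L_III = 0.51 × 0.141894 = 0.0723659
Marginal: 0.0401579 + 0.0743532 + 0.0723659 = 0.186877
So the posterior for Coin type III is 0.0723659 / 0.186877 ≈ 0.387.

0.387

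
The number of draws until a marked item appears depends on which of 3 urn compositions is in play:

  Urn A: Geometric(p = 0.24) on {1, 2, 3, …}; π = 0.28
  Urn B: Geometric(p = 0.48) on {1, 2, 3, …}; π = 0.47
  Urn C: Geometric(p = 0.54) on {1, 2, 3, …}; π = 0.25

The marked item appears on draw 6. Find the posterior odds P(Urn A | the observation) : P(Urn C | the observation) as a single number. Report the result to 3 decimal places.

Only the two components matter; the odds are (w_i f_i(x)) / (w_j f_j(x)).
Geometric probabilities:
  p_A = 0.24·(1−0.24)^5 = 0.24·0.253553 = 0.0608526
  p_B = 0.48·(1−0.48)^5 = 0.48·0.0380204 = 0.0182498
  p_C = 0.54·(1−0.54)^5 = 0.54·0.0205963 = 0.011122
Odds = (0.28/0.25) × (0.0608526/0.011122) = 1.12 × 5.47137 ≈ 6.128

6.128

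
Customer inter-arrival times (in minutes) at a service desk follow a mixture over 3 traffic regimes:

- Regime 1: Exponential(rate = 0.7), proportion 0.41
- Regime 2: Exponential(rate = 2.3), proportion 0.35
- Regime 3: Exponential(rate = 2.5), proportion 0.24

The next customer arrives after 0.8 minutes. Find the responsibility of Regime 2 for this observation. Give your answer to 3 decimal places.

By Bayes' theorem, P(k | x) = P(Z=k) f_k(x) / Σ_j P(Z=j) f_j(x).
Component likelihoods at x = 0.8 minutes:
  p_1 = 0.7·e^(−0.7·0.8) = 0.7·e^(−0.5600) = 0.399846
  p_2 = 2.3·e^(−2.3·0.8) = 2.3·e^(−1.8400) = 0.36528
  p_3 = 2.5·e^(−2.5·0.8) = 2.5·e^(−2.0000) = 0.338338
Unnormalised posteriors:
  P(Z=1)·p_1 = 0.41 × 0.399846 = 0.163937
  P(Z=2)·p_2 = 0.35 × 0.36528 = 0.127848
  P(Z=3)·p_3 = 0.24 × 0.338338 = 0.0812012
Denominator: 0.163937 + 0.127848 + 0.0812012 = 0.372986
So the posterior for Regime 2 is 0.127848 / 0.372986 ≈ 0.343.

0.343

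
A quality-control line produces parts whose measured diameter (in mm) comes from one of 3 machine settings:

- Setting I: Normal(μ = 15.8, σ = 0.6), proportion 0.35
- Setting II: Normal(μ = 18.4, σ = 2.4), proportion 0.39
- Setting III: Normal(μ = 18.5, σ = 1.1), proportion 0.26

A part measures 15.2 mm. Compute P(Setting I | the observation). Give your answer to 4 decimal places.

0.8360

By Bayes' theorem, P(k | x) = π_k f_k(x) / Σ_j π_j f_j(x).
Component likelihoods at x = 15.2 mm:
  f_I = 0.403285
  f_II = 0.0683375
  f_III = 0.00402895
Prior × likelihood for each component:
  π_I·f_I = 0.35 × 0.403285 = 0.14115
  π_II·f_II = 0.39 × 0.0683375 = 0.0266516
  π_III·f_III = 0.26 × 0.00402895 = 0.00104753
Evidence: 0.14115 + 0.0266516 + 0.00104753 = 0.168849
P(Setting I | the observation) = 0.14115 / 0.168849 ≈ 0.8360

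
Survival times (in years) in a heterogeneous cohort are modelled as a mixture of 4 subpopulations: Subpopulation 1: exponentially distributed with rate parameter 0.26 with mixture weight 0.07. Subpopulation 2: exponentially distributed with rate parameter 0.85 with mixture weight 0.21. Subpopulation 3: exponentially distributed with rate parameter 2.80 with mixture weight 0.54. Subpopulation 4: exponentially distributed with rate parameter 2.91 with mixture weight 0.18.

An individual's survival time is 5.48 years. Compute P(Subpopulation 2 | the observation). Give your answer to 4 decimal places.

Apply Bayes' rule: the posterior for each component is proportional to its prior times its likelihood at x.
Evaluate each component's likelihood at the observed value:
  p_1 = 0.26·e^(−0.26·5.48) = 0.26·e^(−1.4248) = 0.0625447
  p_2 = 0.85·e^(−0.85·5.48) = 0.85·e^(−4.6580) = 0.0080626
  p_3 = 2.80·e^(−2.80·5.48) = 2.80·e^(−15.3440) = 6.07216e-07
  p_4 = 2.91·e^(−2.91·5.48) = 2.91·e^(−15.9468) = 3.45371e-07
Weight by the priors:
  w_1·p_1 = 0.07 × 0.0625447 = 0.00437813
  w_2·p_2 = 0.21 × 0.0080626 = 0.00169315
  w_3·p_3 = 0.54 × 6.07216e-07 = 3.27897e-07
  w_4·p_4 = 0.18 × 3.45371e-07 = 6.21668e-08
Evidence: 0.00437813 + 0.00169315 + 3.27897e-07 + 6.21668e-08 = 0.00607167
P(Subpopulation 2 | 5.48 years) = 0.00169315 / 0.00607167 ≈ 0.2789

0.2789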